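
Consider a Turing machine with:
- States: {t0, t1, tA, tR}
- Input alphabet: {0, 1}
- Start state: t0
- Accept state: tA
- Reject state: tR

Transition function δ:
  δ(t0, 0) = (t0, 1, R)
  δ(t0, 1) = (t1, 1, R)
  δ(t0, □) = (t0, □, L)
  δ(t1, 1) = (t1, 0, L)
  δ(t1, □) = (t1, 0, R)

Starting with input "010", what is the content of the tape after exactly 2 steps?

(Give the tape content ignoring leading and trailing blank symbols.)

Execution trace:
Initial: [t0]010
Step 1: δ(t0, 0) = (t0, 1, R) → 1[t0]10
Step 2: δ(t0, 1) = (t1, 1, R) → 11[t1]0

No transition is defined for δ(t1, 0). By convention the machine halts and rejects.

After 2 steps, the tape (ignoring leading/trailing blanks) is: 110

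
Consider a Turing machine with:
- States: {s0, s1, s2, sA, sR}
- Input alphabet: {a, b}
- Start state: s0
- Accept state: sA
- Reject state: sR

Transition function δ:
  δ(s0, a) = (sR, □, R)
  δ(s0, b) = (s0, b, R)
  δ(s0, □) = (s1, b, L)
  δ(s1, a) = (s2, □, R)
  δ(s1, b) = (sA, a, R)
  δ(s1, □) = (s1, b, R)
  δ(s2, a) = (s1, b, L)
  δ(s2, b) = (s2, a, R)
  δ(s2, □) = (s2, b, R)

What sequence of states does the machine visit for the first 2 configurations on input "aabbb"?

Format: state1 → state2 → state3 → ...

Execution trace:
Initial: [s0]aabbb
Step 1: δ(s0, a) = (sR, □, R) → □[sR]abbb

The machine reaches the reject state sR and halts.

State sequence: s0 → sR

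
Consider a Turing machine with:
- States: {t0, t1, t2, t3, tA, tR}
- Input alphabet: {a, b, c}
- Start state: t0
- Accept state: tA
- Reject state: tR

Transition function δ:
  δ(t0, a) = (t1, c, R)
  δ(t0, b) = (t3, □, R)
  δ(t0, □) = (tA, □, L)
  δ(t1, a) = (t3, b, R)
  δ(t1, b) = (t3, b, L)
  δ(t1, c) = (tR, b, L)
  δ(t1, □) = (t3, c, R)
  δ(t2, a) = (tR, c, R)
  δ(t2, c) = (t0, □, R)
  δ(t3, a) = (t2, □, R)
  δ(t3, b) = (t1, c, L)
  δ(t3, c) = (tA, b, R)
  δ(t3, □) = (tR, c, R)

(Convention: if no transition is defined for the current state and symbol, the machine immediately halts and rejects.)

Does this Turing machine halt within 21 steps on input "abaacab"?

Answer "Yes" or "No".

Execution trace:
Initial: [t0]abaacab
Step 1: δ(t0, a) = (t1, c, R) → c[t1]baacab
Step 2: δ(t1, b) = (t3, b, L) → [t3]cbaacab
Step 3: δ(t3, c) = (tA, b, R) → b[tA]baacab

The machine reaches the accept state tA and halts.
The machine halted after 3 steps (within the 21-step bound).

Answer: Yes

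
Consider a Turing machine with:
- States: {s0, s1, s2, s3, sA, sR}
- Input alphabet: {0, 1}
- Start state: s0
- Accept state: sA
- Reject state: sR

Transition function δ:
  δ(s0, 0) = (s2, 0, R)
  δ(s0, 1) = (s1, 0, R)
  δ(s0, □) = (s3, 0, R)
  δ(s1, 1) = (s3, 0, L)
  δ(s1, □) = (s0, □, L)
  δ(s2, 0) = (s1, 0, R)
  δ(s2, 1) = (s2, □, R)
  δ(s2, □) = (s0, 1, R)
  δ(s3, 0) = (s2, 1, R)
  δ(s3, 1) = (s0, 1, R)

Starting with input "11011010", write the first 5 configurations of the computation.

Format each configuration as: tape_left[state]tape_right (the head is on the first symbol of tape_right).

Transitions applied:
Step 1: δ(s0, 1) = (s1, 0, R)
Step 2: δ(s1, 1) = (s3, 0, L)
Step 3: δ(s3, 0) = (s2, 1, R)
Step 4: δ(s2, 0) = (s1, 0, R)

The first 5 configurations are:
[s0]11011010 ⊢ 0[s1]1011010 ⊢ [s3]00011010 ⊢ 1[s2]0011010 ⊢ 10[s1]011010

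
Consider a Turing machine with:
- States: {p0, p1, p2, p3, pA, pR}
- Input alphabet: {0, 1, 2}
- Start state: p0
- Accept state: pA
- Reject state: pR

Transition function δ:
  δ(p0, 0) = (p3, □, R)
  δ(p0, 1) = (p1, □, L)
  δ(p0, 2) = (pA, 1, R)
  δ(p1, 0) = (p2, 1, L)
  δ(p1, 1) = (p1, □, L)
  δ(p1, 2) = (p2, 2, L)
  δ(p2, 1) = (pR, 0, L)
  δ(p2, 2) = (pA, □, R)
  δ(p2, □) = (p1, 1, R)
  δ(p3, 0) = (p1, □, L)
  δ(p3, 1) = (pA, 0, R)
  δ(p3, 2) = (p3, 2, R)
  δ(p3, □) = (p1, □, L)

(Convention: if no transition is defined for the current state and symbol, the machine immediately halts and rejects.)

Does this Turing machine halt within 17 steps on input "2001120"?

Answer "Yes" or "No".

Execution trace:
Initial: [p0]2001120
Step 1: δ(p0, 2) = (pA, 1, R) → 1[pA]001120

The machine reaches the accept state pA and halts.
The machine halted after 1 step (within the 17-step bound).

Answer: Yes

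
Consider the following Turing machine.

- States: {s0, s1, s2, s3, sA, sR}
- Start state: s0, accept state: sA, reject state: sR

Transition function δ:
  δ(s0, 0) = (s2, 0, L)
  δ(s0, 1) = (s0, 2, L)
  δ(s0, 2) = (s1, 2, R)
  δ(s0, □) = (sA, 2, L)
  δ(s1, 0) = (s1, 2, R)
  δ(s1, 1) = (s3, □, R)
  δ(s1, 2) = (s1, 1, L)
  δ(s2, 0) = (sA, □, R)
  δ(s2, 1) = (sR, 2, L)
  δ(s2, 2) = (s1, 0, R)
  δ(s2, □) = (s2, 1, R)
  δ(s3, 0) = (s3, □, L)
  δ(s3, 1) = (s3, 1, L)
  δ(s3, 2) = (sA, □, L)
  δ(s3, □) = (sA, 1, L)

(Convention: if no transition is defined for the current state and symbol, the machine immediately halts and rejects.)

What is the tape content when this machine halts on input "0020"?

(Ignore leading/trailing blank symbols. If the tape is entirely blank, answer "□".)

Execution trace:
Initial: [s0]0020
Step 1: δ(s0, 0) = (s2, 0, L) → [s2]□0020
Step 2: δ(s2, □) = (s2, 1, R) → 1[s2]0020
Step 3: δ(s2, 0) = (sA, □, R) → 1□[sA]020

The machine reaches the accept state sA and halts.

Final tape (ignoring leading/trailing blanks): 1□020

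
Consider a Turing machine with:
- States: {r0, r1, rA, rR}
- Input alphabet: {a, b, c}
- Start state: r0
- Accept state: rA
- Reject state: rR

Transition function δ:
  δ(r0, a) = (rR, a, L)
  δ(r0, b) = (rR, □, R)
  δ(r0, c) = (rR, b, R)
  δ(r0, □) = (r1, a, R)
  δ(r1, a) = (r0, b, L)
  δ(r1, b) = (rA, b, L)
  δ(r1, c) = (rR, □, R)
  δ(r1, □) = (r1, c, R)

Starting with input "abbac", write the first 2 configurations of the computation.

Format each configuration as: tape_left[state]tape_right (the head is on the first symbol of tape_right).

Transitions applied:
Step 1: δ(r0, a) = (rR, a, L)

The first 2 configurations are:
[r0]abbac ⊢ [rR]□abbac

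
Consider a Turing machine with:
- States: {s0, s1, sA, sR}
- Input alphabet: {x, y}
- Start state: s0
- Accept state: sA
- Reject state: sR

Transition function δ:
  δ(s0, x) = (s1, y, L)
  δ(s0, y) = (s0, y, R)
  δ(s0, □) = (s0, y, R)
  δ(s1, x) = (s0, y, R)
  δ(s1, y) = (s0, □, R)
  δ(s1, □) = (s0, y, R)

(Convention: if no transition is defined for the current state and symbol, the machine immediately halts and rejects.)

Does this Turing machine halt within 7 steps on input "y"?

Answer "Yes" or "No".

Execution trace:
Initial: [s0]y
Step 1: δ(s0, y) = (s0, y, R) → y[s0]□
Step 2: δ(s0, □) = (s0, y, R) → yy[s0]□
Step 3: δ(s0, □) = (s0, y, R) → yyy[s0]□
Step 4: δ(s0, □) = (s0, y, R) → yyyy[s0]□
Step 5: δ(s0, □) = (s0, y, R) → yyyyy[s0]□
Step 6: δ(s0, □) = (s0, y, R) → yyyyyy[s0]□
Step 7: δ(s0, □) = (s0, y, R) → yyyyyyy[s0]□

The machine has not reached a halting state after 7 steps.
The machine did not halt within the 7-step bound.

Answer: No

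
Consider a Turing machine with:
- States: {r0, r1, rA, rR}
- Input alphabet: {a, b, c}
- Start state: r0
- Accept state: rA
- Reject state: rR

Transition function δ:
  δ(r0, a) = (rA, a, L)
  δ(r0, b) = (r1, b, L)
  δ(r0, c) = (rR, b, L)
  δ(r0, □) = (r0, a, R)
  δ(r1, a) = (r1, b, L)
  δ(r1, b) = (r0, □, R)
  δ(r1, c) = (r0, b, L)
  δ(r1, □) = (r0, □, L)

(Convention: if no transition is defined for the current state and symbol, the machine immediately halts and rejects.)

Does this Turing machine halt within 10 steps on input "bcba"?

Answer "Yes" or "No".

Execution trace:
Initial: [r0]bcba
Step 1: δ(r0, b) = (r1, b, L) → [r1]□bcba
Step 2: δ(r1, □) = (r0, □, L) → [r0]□□bcba
Step 3: δ(r0, □) = (r0, a, R) → a[r0]□bcba
Step 4: δ(r0, □) = (r0, a, R) → aa[r0]bcba
Step 5: δ(r0, b) = (r1, b, L) → a[r1]abcba
Step 6: δ(r1, a) = (r1, b, L) → [r1]abbcba
Step 7: δ(r1, a) = (r1, b, L) → [r1]□bbbcba
Step 8: δ(r1, □) = (r0, □, L) → [r0]□□bbbcba
Step 9: δ(r0, □) = (r0, a, R) → a[r0]□bbbcba
Step 10: δ(r0, □) = (r0, a, R) → aa[r0]bbbcba

The machine has not reached a halting state after 10 steps.
The machine did not halt within the 10-step bound.

Answer: No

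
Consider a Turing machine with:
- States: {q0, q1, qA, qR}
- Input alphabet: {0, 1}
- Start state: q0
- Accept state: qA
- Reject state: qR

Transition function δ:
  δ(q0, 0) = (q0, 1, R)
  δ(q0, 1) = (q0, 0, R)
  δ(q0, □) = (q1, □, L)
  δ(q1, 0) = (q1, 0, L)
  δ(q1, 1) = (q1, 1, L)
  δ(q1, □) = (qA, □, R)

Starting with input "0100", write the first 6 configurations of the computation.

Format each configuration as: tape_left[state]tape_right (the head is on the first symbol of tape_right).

Transitions applied:
Step 1: δ(q0, 0) = (q0, 1, R)
Step 2: δ(q0, 1) = (q0, 0, R)
Step 3: δ(q0, 0) = (q0, 1, R)
Step 4: δ(q0, 0) = (q0, 1, R)
Step 5: δ(q0, □) = (q1, □, L)

The first 6 configurations are:
[q0]0100 ⊢ 1[q0]100 ⊢ 10[q0]00 ⊢ 101[q0]0 ⊢ 1011[q0]□ ⊢ 101[q1]1□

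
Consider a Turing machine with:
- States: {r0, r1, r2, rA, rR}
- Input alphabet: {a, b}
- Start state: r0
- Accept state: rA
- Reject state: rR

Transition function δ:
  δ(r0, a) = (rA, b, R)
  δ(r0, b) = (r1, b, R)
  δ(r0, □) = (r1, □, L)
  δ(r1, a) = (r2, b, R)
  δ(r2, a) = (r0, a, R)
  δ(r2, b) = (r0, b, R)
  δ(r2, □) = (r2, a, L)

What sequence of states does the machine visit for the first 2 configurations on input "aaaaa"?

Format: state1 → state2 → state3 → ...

Execution trace:
Initial: [r0]aaaaa
Step 1: δ(r0, a) = (rA, b, R) → b[rA]aaaa

The machine reaches the accept state rA and halts.

State sequence: r0 → rA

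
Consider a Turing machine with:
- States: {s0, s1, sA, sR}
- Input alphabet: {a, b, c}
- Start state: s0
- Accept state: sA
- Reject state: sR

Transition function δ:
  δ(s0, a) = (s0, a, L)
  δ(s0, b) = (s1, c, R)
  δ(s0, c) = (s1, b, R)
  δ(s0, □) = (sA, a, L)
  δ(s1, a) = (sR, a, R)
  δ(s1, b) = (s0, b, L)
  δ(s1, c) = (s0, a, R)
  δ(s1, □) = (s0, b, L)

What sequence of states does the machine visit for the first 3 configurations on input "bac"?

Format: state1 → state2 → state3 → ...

Execution trace:
Initial: [s0]bac
Step 1: δ(s0, b) = (s1, c, R) → c[s1]ac
Step 2: δ(s1, a) = (sR, a, R) → ca[sR]c

The machine reaches the reject state sR and halts.

State sequence: s0 → s1 → sR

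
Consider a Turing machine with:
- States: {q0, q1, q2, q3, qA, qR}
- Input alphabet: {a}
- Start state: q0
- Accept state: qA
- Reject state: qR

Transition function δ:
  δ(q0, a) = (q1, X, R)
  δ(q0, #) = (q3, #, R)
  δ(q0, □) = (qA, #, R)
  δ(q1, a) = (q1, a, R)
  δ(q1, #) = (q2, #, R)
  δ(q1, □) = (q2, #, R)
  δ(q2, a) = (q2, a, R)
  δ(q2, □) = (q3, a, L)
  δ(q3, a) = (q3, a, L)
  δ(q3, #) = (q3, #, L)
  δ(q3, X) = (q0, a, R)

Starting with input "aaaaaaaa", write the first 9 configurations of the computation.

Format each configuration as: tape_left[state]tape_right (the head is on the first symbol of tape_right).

Transitions applied:
Step 1: δ(q0, a) = (q1, X, R)
Step 2: δ(q1, a) = (q1, a, R)
Step 3: δ(q1, a) = (q1, a, R)
Step 4: δ(q1, a) = (q1, a, R)
Step 5: δ(q1, a) = (q1, a, R)
Step 6: δ(q1, a) = (q1, a, R)
Step 7: δ(q1, a) = (q1, a, R)
Step 8: δ(q1, a) = (q1, a, R)

The first 9 configurations are:
[q0]aaaaaaaa ⊢ X[q1]aaaaaaa ⊢ Xa[q1]aaaaaa ⊢ Xaa[q1]aaaaa ⊢ Xaaa[q1]aaaa ⊢ Xaaaa[q1]aaa ⊢ Xaaaaa[q1]aa ⊢ Xaaaaaa[q1]a ⊢ Xaaaaaaa[q1]□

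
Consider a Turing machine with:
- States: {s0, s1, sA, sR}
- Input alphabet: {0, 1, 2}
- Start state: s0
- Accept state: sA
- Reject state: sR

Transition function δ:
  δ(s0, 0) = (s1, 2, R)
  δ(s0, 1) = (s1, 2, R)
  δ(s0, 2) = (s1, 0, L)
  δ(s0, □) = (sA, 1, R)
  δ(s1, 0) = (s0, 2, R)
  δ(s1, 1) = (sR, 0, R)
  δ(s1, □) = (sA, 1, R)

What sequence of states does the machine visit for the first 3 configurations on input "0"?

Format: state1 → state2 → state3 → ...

Execution trace:
Initial: [s0]0
Step 1: δ(s0, 0) = (s1, 2, R) → 2[s1]□
Step 2: δ(s1, □) = (sA, 1, R) → 21[sA]□

The machine reaches the accept state sA and halts.

State sequence: s0 → s1 → sA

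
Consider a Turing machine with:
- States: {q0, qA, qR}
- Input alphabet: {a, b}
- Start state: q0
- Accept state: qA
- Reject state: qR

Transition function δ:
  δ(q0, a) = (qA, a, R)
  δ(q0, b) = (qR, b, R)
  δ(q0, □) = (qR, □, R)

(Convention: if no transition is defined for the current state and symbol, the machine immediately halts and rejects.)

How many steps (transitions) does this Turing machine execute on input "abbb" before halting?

Execution trace:
Initial: [q0]abbb
Step 1: δ(q0, a) = (qA, a, R) → a[qA]bbb

The machine reaches the accept state qA and halts.

The machine executed 1 step before halting.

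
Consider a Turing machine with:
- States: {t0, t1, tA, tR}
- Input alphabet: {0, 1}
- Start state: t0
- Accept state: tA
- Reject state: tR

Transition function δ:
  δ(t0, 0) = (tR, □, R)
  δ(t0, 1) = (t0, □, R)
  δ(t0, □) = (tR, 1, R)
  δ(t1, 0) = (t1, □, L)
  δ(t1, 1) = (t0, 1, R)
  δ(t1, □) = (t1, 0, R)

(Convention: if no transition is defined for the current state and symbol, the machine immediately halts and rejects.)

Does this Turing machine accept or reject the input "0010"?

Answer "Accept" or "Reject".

Execution trace:
Initial: [t0]0010
Step 1: δ(t0, 0) = (tR, □, R) → □[tR]010

The machine reaches the reject state tR and halts.

Answer: Reject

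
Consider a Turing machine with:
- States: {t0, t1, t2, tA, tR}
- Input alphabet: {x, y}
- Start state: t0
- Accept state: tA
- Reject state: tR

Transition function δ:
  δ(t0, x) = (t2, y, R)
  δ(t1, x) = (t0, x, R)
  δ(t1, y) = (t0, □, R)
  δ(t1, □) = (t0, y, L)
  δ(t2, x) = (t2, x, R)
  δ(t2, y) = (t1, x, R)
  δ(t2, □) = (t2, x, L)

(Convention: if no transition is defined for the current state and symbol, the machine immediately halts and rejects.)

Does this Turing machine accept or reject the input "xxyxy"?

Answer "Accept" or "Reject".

Execution trace:
Initial: [t0]xxyxy
Step 1: δ(t0, x) = (t2, y, R) → y[t2]xyxy
Step 2: δ(t2, x) = (t2, x, R) → yx[t2]yxy
Step 3: δ(t2, y) = (t1, x, R) → yxx[t1]xy
Step 4: δ(t1, x) = (t0, x, R) → yxxx[t0]y

No transition is defined for δ(t0, y). By convention the machine halts and rejects.

Answer: Reject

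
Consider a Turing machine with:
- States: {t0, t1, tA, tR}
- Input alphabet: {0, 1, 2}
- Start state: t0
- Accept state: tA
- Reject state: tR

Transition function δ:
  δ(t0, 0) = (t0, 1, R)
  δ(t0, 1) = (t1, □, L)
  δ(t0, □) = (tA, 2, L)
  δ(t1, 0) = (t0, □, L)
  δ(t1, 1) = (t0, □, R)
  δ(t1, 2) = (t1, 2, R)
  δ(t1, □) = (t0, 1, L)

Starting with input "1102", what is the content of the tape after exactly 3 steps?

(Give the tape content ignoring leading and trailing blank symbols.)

Execution trace:
Initial: [t0]1102
Step 1: δ(t0, 1) = (t1, □, L) → [t1]□□102
Step 2: δ(t1, □) = (t0, 1, L) → [t0]□1□102
Step 3: δ(t0, □) = (tA, 2, L) → [tA]□21□102

The machine reaches the accept state tA and halts.

After 3 steps, the tape (ignoring leading/trailing blanks) is: 21□102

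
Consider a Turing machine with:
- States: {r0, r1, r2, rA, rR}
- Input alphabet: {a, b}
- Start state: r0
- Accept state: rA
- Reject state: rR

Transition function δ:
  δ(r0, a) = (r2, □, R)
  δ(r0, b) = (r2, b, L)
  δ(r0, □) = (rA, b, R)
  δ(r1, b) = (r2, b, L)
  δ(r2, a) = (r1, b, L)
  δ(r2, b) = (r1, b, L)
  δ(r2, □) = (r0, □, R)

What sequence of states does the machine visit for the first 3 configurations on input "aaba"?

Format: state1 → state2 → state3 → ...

Execution trace:
Initial: [r0]aaba
Step 1: δ(r0, a) = (r2, □, R) → □[r2]aba
Step 2: δ(r2, a) = (r1, b, L) → [r1]□bba

No transition is defined for δ(r1, □). By convention the machine halts and rejects.

State sequence: r0 → r2 → r1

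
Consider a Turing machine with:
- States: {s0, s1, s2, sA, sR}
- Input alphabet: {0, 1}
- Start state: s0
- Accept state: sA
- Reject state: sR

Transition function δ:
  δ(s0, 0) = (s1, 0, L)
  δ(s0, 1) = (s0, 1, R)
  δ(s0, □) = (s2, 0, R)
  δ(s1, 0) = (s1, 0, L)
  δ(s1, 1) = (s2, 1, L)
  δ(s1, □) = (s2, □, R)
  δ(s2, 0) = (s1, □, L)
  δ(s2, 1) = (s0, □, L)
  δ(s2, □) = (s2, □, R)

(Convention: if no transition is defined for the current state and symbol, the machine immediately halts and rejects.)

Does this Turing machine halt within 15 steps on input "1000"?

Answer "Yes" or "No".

Execution trace:
Initial: [s0]1000
Step 1: δ(s0, 1) = (s0, 1, R) → 1[s0]000
Step 2: δ(s0, 0) = (s1, 0, L) → [s1]1000
Step 3: δ(s1, 1) = (s2, 1, L) → [s2]□1000
Step 4: δ(s2, □) = (s2, □, R) → □[s2]1000
Step 5: δ(s2, 1) = (s0, □, L) → [s0]□□000
Step 6: δ(s0, □) = (s2, 0, R) → 0[s2]□000
Step 7: δ(s2, □) = (s2, □, R) → 0□[s2]000
Step 8: δ(s2, 0) = (s1, □, L) → 0[s1]□□00
Step 9: δ(s1, □) = (s2, □, R) → 0□[s2]□00
Step 10: δ(s2, □) = (s2, □, R) → 0□□[s2]00
Step 11: δ(s2, 0) = (s1, □, L) → 0□[s1]□□0
Step 12: δ(s1, □) = (s2, □, R) → 0□□[s2]□0
Step 13: δ(s2, □) = (s2, □, R) → 0□□□[s2]0
Step 14: δ(s2, 0) = (s1, □, L) → 0□□[s1]□□
Step 15: δ(s1, □) = (s2, □, R) → 0□□□[s2]□

The machine has not reached a halting state after 15 steps.
The machine did not halt within the 15-step bound.

Answer: No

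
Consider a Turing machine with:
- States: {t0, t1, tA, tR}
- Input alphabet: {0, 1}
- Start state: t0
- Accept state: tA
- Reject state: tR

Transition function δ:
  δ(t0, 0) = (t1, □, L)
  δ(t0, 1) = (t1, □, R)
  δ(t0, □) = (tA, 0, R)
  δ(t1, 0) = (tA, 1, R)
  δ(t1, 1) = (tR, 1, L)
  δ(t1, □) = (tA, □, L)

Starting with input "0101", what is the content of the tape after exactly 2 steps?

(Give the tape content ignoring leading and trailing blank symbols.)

Execution trace:
Initial: [t0]0101
Step 1: δ(t0, 0) = (t1, □, L) → [t1]□□101
Step 2: δ(t1, □) = (tA, □, L) → [tA]□□□101

The machine reaches the accept state tA and halts.

After 2 steps, the tape (ignoring leading/trailing blanks) is: 101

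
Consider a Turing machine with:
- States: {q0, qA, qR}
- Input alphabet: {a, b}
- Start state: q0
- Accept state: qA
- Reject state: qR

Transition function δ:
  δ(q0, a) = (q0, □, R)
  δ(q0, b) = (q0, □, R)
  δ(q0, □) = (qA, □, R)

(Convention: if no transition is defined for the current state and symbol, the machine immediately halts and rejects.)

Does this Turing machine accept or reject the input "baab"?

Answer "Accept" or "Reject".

Execution trace:
Initial: [q0]baab
Step 1: δ(q0, b) = (q0, □, R) → □[q0]aab
Step 2: δ(q0, a) = (q0, □, R) → □□[q0]ab
Step 3: δ(q0, a) = (q0, □, R) → □□□[q0]b
Step 4: δ(q0, b) = (q0, □, R) → □□□□[q0]□
Step 5: δ(q0, □) = (qA, □, R) → □□□□□[qA]□

The machine reaches the accept state qA and halts.

Answer: Accept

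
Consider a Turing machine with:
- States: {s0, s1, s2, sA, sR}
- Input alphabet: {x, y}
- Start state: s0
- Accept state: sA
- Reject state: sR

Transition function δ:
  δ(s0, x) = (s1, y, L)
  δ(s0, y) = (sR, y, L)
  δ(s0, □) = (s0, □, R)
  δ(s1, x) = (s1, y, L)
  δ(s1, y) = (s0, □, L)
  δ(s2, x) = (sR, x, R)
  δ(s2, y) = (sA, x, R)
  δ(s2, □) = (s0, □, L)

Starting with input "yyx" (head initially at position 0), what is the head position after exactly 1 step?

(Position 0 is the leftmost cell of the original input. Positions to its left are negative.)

Execution trace (head position shown):
Step 0: [s0]yyx  (head at position 0)
Step 1: move left → [sR]□yyx  (head at position -1)

After 1 step, the head is at position -1.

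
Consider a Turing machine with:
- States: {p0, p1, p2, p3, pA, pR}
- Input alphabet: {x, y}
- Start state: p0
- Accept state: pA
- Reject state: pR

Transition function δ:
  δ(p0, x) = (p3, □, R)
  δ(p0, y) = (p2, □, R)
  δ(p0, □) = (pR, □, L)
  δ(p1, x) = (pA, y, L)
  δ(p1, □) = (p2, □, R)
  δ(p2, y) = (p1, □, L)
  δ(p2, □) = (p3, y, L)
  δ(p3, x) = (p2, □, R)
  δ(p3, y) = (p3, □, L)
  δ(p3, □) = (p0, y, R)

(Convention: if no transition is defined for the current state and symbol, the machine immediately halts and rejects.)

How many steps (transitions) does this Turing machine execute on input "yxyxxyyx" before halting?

Execution trace:
Initial: [p0]yxyxxyyx
Step 1: δ(p0, y) = (p2, □, R) → □[p2]xyxxyyx

No transition is defined for δ(p2, x). By convention the machine halts and rejects.

The machine executed 1 step before halting.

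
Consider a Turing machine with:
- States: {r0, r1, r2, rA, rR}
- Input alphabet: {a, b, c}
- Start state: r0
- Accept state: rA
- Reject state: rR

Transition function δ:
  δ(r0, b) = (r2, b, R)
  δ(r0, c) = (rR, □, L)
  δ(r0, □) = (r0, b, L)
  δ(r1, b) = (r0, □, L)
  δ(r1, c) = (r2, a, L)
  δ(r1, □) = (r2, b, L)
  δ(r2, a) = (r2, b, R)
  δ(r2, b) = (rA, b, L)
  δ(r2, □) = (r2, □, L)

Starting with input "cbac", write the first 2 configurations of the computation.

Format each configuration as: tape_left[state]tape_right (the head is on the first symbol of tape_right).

Transitions applied:
Step 1: δ(r0, c) = (rR, □, L)

The first 2 configurations are:
[r0]cbac ⊢ [rR]□□bac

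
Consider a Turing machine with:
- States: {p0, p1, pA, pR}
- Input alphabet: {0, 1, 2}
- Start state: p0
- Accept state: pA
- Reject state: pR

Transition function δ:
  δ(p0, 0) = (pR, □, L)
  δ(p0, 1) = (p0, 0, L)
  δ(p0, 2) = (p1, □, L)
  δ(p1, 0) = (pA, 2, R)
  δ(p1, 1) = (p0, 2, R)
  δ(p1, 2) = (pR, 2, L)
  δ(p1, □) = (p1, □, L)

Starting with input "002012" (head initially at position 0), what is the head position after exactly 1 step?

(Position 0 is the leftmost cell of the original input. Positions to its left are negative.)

Execution trace (head position shown):
Step 0: [p0]002012  (head at position 0)
Step 1: move left → [pR]□□02012  (head at position -1)

After 1 step, the head is at position -1.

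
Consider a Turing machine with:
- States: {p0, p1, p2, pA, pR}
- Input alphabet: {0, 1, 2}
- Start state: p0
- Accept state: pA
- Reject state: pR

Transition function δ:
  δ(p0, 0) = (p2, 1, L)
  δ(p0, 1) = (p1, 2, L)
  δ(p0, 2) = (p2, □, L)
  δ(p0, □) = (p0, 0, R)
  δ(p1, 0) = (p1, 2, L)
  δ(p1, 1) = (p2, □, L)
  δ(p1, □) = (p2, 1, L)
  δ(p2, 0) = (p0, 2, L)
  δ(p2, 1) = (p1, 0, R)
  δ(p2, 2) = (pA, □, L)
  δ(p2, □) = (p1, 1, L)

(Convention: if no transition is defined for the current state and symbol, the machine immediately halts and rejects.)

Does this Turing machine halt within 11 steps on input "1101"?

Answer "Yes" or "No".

Execution trace:
Initial: [p0]1101
Step 1: δ(p0, 1) = (p1, 2, L) → [p1]□2101
Step 2: δ(p1, □) = (p2, 1, L) → [p2]□12101
Step 3: δ(p2, □) = (p1, 1, L) → [p1]□112101
Step 4: δ(p1, □) = (p2, 1, L) → [p2]□1112101
Step 5: δ(p2, □) = (p1, 1, L) → [p1]□11112101
Step 6: δ(p1, □) = (p2, 1, L) → [p2]□111112101
Step 7: δ(p2, □) = (p1, 1, L) → [p1]□1111112101
Step 8: δ(p1, □) = (p2, 1, L) → [p2]□11111112101
Step 9: δ(p2, □) = (p1, 1, L) → [p1]□111111112101
Step 10: δ(p1, □) = (p2, 1, L) → [p2]□1111111112101
Step 11: δ(p2, □) = (p1, 1, L) → [p1]□11111111112101

The machine has not reached a halting state after 11 steps.
The machine did not halt within the 11-step bound.

Answer: No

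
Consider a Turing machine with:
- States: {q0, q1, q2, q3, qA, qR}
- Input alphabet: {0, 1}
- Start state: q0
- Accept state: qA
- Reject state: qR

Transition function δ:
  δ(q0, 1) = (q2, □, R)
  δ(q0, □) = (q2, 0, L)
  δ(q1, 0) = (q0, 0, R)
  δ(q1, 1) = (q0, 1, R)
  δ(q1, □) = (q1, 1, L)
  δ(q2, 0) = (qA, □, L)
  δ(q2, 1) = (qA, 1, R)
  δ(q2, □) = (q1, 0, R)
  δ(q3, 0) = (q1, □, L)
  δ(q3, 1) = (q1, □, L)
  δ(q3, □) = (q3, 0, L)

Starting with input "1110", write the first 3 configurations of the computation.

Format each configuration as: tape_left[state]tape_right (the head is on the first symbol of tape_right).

Transitions applied:
Step 1: δ(q0, 1) = (q2, □, R)
Step 2: δ(q2, 1) = (qA, 1, R)

The first 3 configurations are:
[q0]1110 ⊢ □[q2]110 ⊢ □1[qA]10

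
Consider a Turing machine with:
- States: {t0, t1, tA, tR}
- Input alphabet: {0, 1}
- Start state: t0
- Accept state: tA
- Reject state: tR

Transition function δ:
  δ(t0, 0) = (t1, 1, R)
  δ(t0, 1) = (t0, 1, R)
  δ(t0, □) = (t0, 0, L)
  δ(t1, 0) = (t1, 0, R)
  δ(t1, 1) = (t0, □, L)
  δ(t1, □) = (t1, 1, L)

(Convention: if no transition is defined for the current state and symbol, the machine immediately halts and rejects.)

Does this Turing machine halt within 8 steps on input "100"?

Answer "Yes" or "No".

Execution trace:
Initial: [t0]100
Step 1: δ(t0, 1) = (t0, 1, R) → 1[t0]00
Step 2: δ(t0, 0) = (t1, 1, R) → 11[t1]0
Step 3: δ(t1, 0) = (t1, 0, R) → 110[t1]□
Step 4: δ(t1, □) = (t1, 1, L) → 11[t1]01
Step 5: δ(t1, 0) = (t1, 0, R) → 110[t1]1
Step 6: δ(t1, 1) = (t0, □, L) → 11[t0]0□
Step 7: δ(t0, 0) = (t1, 1, R) → 111[t1]□
Step 8: δ(t1, □) = (t1, 1, L) → 11[t1]11

The machine has not reached a halting state after 8 steps.
The machine did not halt within the 8-step bound.

Answer: No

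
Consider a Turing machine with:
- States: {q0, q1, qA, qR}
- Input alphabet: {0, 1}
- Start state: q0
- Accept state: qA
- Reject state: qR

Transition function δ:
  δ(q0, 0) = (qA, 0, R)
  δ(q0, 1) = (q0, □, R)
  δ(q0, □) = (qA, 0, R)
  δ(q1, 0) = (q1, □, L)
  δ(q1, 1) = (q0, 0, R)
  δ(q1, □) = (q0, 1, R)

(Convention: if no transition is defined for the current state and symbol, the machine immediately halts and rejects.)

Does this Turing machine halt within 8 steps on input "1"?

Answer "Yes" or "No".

Execution trace:
Initial: [q0]1
Step 1: δ(q0, 1) = (q0, □, R) → □[q0]□
Step 2: δ(q0, □) = (qA, 0, R) → □0[qA]□

The machine reaches the accept state qA and halts.
The machine halted after 2 steps (within the 8-step bound).

Answer: Yes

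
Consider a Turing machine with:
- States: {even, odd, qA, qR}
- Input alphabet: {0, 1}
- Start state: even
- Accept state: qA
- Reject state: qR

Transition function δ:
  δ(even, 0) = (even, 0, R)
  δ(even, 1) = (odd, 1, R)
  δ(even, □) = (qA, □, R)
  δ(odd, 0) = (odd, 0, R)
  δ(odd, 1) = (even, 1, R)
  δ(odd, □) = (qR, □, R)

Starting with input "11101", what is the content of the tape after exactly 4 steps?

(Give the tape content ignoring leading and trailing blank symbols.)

Execution trace:
Initial: [even]11101
Step 1: δ(even, 1) = (odd, 1, R) → 1[odd]1101
Step 2: δ(odd, 1) = (even, 1, R) → 11[even]101
Step 3: δ(even, 1) = (odd, 1, R) → 111[odd]01
Step 4: δ(odd, 0) = (odd, 0, R) → 1110[odd]1

After 4 steps, the tape (ignoring leading/trailing blanks) is: 11101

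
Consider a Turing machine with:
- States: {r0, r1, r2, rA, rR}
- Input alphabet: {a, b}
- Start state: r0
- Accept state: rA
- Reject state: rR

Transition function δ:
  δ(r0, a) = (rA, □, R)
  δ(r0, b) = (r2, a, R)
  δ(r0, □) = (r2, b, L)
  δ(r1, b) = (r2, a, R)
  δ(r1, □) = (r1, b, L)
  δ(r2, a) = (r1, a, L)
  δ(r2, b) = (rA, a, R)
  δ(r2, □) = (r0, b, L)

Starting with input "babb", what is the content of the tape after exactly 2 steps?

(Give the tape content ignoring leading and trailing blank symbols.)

Execution trace:
Initial: [r0]babb
Step 1: δ(r0, b) = (r2, a, R) → a[r2]abb
Step 2: δ(r2, a) = (r1, a, L) → [r1]aabb

No transition is defined for δ(r1, a). By convention the machine halts and rejects.

After 2 steps, the tape (ignoring leading/trailing blanks) is: aabb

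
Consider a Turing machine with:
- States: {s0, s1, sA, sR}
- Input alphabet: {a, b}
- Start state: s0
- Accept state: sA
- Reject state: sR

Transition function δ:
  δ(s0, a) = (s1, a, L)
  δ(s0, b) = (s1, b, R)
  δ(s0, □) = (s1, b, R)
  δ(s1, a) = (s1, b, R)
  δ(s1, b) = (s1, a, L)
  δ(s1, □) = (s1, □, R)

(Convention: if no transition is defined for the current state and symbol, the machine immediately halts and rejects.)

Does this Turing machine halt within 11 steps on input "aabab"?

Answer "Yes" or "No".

Execution trace:
Initial: [s0]aabab
Step 1: δ(s0, a) = (s1, a, L) → [s1]□aabab
Step 2: δ(s1, □) = (s1, □, R) → □[s1]aabab
Step 3: δ(s1, a) = (s1, b, R) → □b[s1]abab
Step 4: δ(s1, a) = (s1, b, R) → □bb[s1]bab
Step 5: δ(s1, b) = (s1, a, L) → □b[s1]baab
Step 6: δ(s1, b) = (s1, a, L) → □[s1]baaab
Step 7: δ(s1, b) = (s1, a, L) → [s1]□aaaab
Step 8: δ(s1, □) = (s1, □, R) → □[s1]aaaab
Step 9: δ(s1, a) = (s1, b, R) → □b[s1]aaab
Step 10: δ(s1, a) = (s1, b, R) → □bb[s1]aab
Step 11: δ(s1, a) = (s1, b, R) → □bbb[s1]ab

The machine has not reached a halting state after 11 steps.
The machine did not halt within the 11-step bound.

Answer: No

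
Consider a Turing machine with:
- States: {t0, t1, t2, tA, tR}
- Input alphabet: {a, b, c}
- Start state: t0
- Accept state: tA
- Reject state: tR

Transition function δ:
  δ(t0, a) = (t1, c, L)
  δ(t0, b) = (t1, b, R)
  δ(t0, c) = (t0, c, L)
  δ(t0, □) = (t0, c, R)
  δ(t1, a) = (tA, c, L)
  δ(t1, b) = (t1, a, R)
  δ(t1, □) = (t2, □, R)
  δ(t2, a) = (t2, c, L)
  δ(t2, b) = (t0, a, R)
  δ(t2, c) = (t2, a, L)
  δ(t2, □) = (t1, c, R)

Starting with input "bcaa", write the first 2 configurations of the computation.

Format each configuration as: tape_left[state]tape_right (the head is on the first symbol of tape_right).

Transitions applied:
Step 1: δ(t0, b) = (t1, b, R)

The first 2 configurations are:
[t0]bcaa ⊢ b[t1]caa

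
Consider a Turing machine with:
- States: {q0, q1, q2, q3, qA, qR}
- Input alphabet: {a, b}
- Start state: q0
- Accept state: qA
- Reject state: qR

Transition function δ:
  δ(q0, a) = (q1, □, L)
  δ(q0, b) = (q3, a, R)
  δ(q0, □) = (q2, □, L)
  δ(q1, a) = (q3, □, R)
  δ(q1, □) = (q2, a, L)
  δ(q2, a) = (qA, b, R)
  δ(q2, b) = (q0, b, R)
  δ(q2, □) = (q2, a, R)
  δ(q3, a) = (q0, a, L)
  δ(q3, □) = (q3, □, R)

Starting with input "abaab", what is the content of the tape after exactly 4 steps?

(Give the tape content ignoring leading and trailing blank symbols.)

Execution trace:
Initial: [q0]abaab
Step 1: δ(q0, a) = (q1, □, L) → [q1]□□baab
Step 2: δ(q1, □) = (q2, a, L) → [q2]□a□baab
Step 3: δ(q2, □) = (q2, a, R) → a[q2]a□baab
Step 4: δ(q2, a) = (qA, b, R) → ab[qA]□baab

The machine reaches the accept state qA and halts.

After 4 steps, the tape (ignoring leading/trailing blanks) is: ab□baab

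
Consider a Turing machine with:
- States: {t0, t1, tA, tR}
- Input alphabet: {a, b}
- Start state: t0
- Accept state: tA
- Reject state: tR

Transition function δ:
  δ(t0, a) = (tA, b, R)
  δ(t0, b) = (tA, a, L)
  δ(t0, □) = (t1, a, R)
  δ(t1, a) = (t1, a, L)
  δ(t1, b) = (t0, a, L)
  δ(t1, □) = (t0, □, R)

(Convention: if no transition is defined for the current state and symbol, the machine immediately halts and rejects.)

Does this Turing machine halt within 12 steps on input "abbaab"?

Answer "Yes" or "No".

Execution trace:
Initial: [t0]abbaab
Step 1: δ(t0, a) = (tA, b, R) → b[tA]bbaab

The machine reaches the accept state tA and halts.
The machine halted after 1 step (within the 12-step bound).

Answer: Yes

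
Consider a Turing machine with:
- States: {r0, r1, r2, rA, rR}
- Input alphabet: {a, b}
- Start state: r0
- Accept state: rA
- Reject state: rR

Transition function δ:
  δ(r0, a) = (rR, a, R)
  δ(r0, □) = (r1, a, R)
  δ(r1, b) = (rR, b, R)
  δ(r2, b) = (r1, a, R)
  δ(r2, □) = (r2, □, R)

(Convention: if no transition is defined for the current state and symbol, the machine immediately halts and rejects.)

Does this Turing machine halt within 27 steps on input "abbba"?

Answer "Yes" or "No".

Execution trace:
Initial: [r0]abbba
Step 1: δ(r0, a) = (rR, a, R) → a[rR]bbba

The machine reaches the reject state rR and halts.
The machine halted after 1 step (within the 27-step bound).

Answer: Yes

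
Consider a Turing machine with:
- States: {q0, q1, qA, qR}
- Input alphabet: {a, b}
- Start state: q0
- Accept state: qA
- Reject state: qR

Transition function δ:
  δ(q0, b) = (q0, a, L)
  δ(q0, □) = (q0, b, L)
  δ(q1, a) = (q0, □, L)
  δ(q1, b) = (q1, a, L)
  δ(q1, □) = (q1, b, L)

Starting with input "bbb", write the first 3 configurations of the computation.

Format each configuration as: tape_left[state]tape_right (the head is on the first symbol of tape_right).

Transitions applied:
Step 1: δ(q0, b) = (q0, a, L)
Step 2: δ(q0, □) = (q0, b, L)

The first 3 configurations are:
[q0]bbb ⊢ [q0]□abb ⊢ [q0]□babb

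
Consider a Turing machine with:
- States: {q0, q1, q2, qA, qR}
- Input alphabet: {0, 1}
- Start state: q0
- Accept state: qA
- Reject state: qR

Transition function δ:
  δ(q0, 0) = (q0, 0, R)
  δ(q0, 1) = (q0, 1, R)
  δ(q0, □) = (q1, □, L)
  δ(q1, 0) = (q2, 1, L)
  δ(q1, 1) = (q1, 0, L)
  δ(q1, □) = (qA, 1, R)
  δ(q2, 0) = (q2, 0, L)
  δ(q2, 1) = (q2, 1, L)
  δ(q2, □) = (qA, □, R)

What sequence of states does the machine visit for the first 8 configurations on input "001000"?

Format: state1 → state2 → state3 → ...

Execution trace:
Initial: [q0]001000
Step 1: δ(q0, 0) = (q0, 0, R) → 0[q0]01000
Step 2: δ(q0, 0) = (q0, 0, R) → 00[q0]1000
Step 3: δ(q0, 1) = (q0, 1, R) → 001[q0]000
Step 4: δ(q0, 0) = (q0, 0, R) → 0010[q0]00
Step 5: δ(q0, 0) = (q0, 0, R) → 00100[q0]0
Step 6: δ(q0, 0) = (q0, 0, R) → 001000[q0]□
Step 7: δ(q0, □) = (q1, □, L) → 00100[q1]0□

State sequence: q0 → q0 → q0 → q0 → q0 → q0 → q0 → q1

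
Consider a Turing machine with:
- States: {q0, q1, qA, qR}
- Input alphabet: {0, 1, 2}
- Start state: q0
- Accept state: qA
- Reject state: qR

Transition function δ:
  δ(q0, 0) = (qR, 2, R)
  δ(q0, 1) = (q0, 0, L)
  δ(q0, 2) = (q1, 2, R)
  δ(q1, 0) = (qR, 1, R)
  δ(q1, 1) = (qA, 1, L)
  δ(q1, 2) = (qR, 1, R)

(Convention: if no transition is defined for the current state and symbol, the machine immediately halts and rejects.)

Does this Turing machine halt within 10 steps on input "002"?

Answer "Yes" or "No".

Execution trace:
Initial: [q0]002
Step 1: δ(q0, 0) = (qR, 2, R) → 2[qR]02

The machine reaches the reject state qR and halts.
The machine halted after 1 step (within the 10-step bound).

Answer: Yes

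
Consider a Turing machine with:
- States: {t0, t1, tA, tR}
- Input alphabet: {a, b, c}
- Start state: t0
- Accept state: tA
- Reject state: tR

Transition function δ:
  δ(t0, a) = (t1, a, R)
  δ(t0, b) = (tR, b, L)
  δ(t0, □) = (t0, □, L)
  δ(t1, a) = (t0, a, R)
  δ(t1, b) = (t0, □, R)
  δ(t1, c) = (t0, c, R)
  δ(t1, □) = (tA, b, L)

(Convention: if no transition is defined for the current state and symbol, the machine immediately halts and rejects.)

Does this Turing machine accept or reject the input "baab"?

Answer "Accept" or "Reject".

Execution trace:
Initial: [t0]baab
Step 1: δ(t0, b) = (tR, b, L) → [tR]□baab

The machine reaches the reject state tR and halts.

Answer: Reject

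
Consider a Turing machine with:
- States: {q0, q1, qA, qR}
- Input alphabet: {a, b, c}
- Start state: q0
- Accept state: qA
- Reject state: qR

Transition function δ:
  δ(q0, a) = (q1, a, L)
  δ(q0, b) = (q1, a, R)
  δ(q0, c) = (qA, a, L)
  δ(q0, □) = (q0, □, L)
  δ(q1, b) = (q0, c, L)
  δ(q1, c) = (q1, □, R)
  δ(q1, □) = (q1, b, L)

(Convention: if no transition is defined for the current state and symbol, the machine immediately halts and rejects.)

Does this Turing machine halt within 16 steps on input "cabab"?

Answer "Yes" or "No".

Execution trace:
Initial: [q0]cabab
Step 1: δ(q0, c) = (qA, a, L) → [qA]□aabab

The machine reaches the accept state qA and halts.
The machine halted after 1 step (within the 16-step bound).

Answer: Yes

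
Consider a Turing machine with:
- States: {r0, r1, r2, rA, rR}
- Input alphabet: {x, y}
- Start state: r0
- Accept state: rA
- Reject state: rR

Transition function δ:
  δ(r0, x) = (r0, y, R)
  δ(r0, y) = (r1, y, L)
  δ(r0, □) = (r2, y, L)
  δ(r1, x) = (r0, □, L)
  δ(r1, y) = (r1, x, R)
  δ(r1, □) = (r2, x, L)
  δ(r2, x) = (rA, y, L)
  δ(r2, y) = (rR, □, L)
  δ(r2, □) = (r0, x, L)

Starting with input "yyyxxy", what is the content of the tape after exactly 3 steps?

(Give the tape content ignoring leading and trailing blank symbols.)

Execution trace:
Initial: [r0]yyyxxy
Step 1: δ(r0, y) = (r1, y, L) → [r1]□yyyxxy
Step 2: δ(r1, □) = (r2, x, L) → [r2]□xyyyxxy
Step 3: δ(r2, □) = (r0, x, L) → [r0]□xxyyyxxy

After 3 steps, the tape (ignoring leading/trailing blanks) is: xxyyyxxy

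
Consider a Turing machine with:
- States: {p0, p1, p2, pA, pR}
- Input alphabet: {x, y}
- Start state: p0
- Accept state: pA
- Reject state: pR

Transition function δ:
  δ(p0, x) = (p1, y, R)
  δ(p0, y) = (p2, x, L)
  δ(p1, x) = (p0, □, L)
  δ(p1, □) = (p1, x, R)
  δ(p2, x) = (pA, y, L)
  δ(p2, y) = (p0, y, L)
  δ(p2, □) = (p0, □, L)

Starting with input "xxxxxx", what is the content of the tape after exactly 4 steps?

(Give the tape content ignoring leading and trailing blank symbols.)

Execution trace:
Initial: [p0]xxxxxx
Step 1: δ(p0, x) = (p1, y, R) → y[p1]xxxxx
Step 2: δ(p1, x) = (p0, □, L) → [p0]y□xxxx
Step 3: δ(p0, y) = (p2, x, L) → [p2]□x□xxxx
Step 4: δ(p2, □) = (p0, □, L) → [p0]□□x□xxxx

No transition is defined for δ(p0, □). By convention the machine halts and rejects.

After 4 steps, the tape (ignoring leading/trailing blanks) is: x□xxxx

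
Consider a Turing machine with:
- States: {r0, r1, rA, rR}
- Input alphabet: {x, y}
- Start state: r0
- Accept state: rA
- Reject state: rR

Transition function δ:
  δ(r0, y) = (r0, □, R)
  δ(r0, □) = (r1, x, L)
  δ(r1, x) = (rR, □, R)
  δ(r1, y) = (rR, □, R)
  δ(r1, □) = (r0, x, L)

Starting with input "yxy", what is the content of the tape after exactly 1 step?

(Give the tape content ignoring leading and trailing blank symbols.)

Execution trace:
Initial: [r0]yxy
Step 1: δ(r0, y) = (r0, □, R) → □[r0]xy

No transition is defined for δ(r0, x). By convention the machine halts and rejects.

After 1 step, the tape (ignoring leading/trailing blanks) is: xy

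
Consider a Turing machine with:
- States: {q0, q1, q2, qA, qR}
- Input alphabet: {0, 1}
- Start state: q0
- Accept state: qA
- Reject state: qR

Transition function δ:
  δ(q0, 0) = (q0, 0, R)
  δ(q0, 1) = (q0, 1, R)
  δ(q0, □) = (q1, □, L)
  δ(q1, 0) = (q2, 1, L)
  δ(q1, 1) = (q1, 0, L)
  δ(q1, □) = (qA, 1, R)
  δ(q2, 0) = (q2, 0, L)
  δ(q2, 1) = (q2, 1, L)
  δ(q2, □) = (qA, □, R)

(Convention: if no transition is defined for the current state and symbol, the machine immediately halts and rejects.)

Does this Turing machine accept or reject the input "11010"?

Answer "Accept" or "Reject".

Execution trace:
Initial: [q0]11010
Step 1: δ(q0, 1) = (q0, 1, R) → 1[q0]1010
Step 2: δ(q0, 1) = (q0, 1, R) → 11[q0]010
Step 3: δ(q0, 0) = (q0, 0, R) → 110[q0]10
Step 4: δ(q0, 1) = (q0, 1, R) → 1101[q0]0
Step 5: δ(q0, 0) = (q0, 0, R) → 11010[q0]□
Step 6: δ(q0, □) = (q1, □, L) → 1101[q1]0□
Step 7: δ(q1, 0) = (q2, 1, L) → 110[q2]11□
Step 8: δ(q2, 1) = (q2, 1, L) → 11[q2]011□
Step 9: δ(q2, 0) = (q2, 0, L) → 1[q2]1011□
Step 10: δ(q2, 1) = (q2, 1, L) → [q2]11011□
Step 11: δ(q2, 1) = (q2, 1, L) → [q2]□11011□
Step 12: δ(q2, □) = (qA, □, R) → □[qA]11011□

The machine reaches the accept state qA and halts.

Answer: Accept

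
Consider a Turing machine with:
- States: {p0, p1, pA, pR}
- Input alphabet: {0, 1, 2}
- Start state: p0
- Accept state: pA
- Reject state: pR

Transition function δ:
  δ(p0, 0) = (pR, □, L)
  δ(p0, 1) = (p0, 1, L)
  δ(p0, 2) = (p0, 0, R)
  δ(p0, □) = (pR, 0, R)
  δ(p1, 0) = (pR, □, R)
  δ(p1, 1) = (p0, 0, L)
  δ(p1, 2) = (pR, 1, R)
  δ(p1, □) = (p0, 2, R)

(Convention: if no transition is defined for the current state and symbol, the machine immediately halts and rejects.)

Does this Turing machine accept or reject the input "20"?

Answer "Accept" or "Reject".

Execution trace:
Initial: [p0]20
Step 1: δ(p0, 2) = (p0, 0, R) → 0[p0]0
Step 2: δ(p0, 0) = (pR, □, L) → [pR]0□

The machine reaches the reject state pR and halts.

Answer: Reject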